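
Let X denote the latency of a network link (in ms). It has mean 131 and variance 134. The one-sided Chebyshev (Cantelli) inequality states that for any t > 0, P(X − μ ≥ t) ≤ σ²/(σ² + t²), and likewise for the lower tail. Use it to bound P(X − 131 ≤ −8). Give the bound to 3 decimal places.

0.677

Here σ² = 134 and t = 8, so σ² + t² = 198.
Cantelli's bound: 134/198 = 0.6768.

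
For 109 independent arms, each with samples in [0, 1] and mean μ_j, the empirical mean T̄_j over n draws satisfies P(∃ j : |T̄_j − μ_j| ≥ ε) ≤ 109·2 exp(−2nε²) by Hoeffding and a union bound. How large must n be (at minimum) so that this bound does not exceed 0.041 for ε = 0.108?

Need 2·109·exp(−2nε²) ≤ 0.041, i.e. exp(−2nε²) ≤ 0.041/218.
So 2nε² ≥ ln(218/0.041) = 8.578678.
Hence n ≥ 8.578678/(2·0.108²) = 367.742.
The smallest integer n is 368.

368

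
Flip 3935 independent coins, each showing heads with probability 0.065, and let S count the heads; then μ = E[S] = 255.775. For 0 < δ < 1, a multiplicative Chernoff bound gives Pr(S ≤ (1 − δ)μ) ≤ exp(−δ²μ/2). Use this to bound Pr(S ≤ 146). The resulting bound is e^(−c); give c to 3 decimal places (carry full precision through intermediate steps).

Write 146 = (1 − δ)μ, so δ = 1 − 146/255.775 = 0.4291858…
Then the exponent is δ²μ/2 = (μ − 146)²/(2μ) = 23.556936.

23.557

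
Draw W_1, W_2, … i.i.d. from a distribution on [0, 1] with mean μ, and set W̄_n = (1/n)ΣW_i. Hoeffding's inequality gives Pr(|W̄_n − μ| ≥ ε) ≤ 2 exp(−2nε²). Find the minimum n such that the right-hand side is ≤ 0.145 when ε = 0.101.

Require 2·exp(−2nε²) ≤ 0.145, i.e. 2nε² ≥ ln(2/0.145) = 2.624169.
So n ≥ 2.624169 / (2·0.101²) = 128.623.
The smallest integer n is 129.

129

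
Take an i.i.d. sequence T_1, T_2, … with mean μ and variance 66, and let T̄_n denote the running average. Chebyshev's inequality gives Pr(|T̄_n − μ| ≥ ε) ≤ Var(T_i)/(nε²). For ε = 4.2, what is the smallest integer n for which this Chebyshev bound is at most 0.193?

Require 66/(n·4.2²) ≤ 0.193, i.e. n ≥ 66/(0.193·4.2²) = 19.386.
The smallest integer n is 20.

20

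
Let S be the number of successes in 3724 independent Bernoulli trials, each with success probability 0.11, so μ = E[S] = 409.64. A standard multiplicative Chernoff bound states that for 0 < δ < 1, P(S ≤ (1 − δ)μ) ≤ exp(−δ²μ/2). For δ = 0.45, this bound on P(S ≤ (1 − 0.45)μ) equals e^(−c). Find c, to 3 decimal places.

41.476

c = δ²μ/2 = 0.45²·409.64/2 = 41.4761.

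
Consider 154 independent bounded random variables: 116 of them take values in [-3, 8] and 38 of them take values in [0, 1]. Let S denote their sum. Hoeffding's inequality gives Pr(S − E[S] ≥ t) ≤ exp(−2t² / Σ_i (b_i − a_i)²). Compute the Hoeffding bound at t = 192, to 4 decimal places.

Σ(b_i − a_i)² = 116·11² + 38·1² = 14074.
Exponent = 2·192² / 14074 = 5.23860.
Bound = exp(−5.23860) = 0.00531.

0.0053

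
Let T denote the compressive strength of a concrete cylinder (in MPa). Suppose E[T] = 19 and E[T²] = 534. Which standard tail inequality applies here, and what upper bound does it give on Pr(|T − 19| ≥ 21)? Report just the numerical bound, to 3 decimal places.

The first two moments determine the variance, so Chebyshev's inequality is the sharpest standard bound available.
Var(T) = E[T²] − (E[T])² = 534 − 361 = 173.
Chebyshev's inequality: Pr(|T − μ| ≥ t) ≤ Var(T)/t² = 173/441 = 0.3923.

0.392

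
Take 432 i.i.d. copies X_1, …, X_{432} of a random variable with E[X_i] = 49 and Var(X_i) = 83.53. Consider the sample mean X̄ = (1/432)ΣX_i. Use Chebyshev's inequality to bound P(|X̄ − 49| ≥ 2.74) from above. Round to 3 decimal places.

Var(X̄) = Var(X_i)/n = 83.53/432 = 0.19336.
Chebyshev: P(|X̄ − 49| ≥ 2.74) ≤ Var(X̄)/(2.74)² = 83.53/(432·2.74²) = 0.0258.

0.026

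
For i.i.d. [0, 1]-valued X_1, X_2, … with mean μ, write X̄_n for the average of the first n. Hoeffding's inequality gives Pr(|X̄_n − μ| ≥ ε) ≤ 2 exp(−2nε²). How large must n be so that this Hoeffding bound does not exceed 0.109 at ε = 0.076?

Require 2·exp(−2nε²) ≤ 0.109, i.e. 2nε² ≥ ln(2/0.109) = 2.909555.
So n ≥ 2.909555 / (2·0.076²) = 251.866.
The smallest integer n is 252.

252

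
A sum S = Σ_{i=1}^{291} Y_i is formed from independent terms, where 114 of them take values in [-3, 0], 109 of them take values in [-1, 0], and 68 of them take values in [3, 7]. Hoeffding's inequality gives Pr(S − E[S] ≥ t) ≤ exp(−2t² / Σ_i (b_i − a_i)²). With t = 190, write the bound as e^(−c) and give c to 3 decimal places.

32.479

Σ(b_i − a_i)² = 114·3² + 109·1² + 68·4² = 2223.
c = 2t² / 2223 = 2·190² / 2223 = 32.4786.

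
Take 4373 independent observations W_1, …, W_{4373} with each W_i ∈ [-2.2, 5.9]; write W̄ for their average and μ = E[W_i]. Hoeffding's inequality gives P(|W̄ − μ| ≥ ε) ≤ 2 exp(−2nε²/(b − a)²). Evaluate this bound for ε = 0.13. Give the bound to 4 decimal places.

Exponent: 2nε²/(b − a)² = 2·4373·0.13² / 8.1² = 2.25282.
Bound = 2·exp(−2.25282) = 0.21021.

0.2102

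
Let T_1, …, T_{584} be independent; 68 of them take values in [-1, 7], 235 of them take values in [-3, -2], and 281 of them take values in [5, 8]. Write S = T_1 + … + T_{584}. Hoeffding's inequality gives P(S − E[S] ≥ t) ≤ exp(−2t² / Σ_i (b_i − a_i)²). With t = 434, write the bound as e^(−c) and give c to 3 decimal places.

Σ(b_i − a_i)² = 68·8² + 235·1² + 281·3² = 7116.
c = 2t² / 7116 = 2·434² / 7116 = 52.9387.

52.939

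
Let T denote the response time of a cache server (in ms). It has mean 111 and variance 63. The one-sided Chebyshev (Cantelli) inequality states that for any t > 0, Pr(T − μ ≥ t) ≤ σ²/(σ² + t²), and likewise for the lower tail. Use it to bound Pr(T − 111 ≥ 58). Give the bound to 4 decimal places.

0.0184

Here σ² = 63 and t = 58, so σ² + t² = 3427.
Cantelli's bound: 63/3427 = 0.0184.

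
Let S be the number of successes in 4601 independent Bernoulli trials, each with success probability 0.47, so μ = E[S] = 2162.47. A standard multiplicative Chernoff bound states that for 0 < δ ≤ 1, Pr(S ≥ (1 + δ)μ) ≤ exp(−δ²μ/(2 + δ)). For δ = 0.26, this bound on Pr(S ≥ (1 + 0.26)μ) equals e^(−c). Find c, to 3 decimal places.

64.683

c = δ²μ/(2 + δ) = 0.26²·2162.47/(2 + 0.26) = 64.6827.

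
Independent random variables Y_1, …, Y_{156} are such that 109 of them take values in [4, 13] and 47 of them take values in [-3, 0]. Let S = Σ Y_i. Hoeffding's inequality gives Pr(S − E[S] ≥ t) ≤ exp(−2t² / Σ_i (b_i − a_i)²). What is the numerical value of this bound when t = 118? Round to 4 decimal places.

Σ(b_i − a_i)² = 109·9² + 47·3² = 9252.
Exponent = 2·118² / 9252 = 3.00994.
Bound = exp(−3.00994) = 0.04929.

0.0493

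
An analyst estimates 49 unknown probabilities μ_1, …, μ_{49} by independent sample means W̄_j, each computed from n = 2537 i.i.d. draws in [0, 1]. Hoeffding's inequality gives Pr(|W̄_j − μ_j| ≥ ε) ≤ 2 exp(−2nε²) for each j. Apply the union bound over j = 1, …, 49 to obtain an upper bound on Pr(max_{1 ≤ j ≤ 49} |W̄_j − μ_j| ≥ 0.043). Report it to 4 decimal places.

Per-experiment Hoeffding bound: 2·exp(−2·2537·0.043²) = 2·exp(−9.38183) = 0.00016848.
Union bound over 49 events: 49·0.00016848 = 0.00826.

0.0083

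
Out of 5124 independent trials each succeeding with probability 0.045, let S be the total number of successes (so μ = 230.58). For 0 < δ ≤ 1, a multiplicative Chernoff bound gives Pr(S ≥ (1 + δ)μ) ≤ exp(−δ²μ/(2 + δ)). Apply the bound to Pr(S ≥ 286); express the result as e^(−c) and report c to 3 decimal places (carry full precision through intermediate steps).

5.946

Write 286 = (1 + δ)μ, so δ = 286/230.58 − 1 = 0.2403504…
Then the exponent is δ²μ/(2 + δ) = (286 − μ)² / (μ·(2 + δ)) = 5.945597.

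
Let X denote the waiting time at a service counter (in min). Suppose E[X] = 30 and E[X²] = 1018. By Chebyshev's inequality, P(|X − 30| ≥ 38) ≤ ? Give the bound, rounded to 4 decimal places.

0.0817

Var(X) = E[X²] − (E[X])² = 1018 − 900 = 118.
Chebyshev's inequality: P(|X − μ| ≥ t) ≤ Var(X)/t² = 118/1444 = 0.0817.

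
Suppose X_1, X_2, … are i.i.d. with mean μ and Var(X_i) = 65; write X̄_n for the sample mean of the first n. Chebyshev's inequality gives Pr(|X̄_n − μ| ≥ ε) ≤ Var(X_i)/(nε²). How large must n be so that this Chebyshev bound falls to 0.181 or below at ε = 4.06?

22

Require 65/(n·4.06²) ≤ 0.181, i.e. n ≥ 65/(0.181·4.06²) = 21.786.
The smallest integer n is 22.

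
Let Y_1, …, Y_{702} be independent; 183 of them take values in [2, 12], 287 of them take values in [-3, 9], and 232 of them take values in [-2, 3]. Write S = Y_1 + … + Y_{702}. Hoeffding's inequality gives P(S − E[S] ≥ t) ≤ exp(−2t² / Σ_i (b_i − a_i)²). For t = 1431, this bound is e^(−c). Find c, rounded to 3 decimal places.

Σ(b_i − a_i)² = 183·10² + 287·12² + 232·5² = 65428.
c = 2t² / 65428 = 2·1431² / 65428 = 62.5959.

62.596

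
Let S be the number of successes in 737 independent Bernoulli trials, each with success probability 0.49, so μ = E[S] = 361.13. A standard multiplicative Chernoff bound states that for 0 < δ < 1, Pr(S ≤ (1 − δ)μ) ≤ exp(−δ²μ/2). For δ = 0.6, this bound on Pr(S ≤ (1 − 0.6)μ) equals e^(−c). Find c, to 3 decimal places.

65.003

c = δ²μ/2 = 0.6²·361.13/2 = 65.0034.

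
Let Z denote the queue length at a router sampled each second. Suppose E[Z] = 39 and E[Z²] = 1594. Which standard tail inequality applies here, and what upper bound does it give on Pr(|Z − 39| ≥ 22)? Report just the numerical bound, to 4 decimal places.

0.1508

The first two moments determine the variance, so Chebyshev's inequality is the sharpest standard bound available.
Var(Z) = E[Z²] − (E[Z])² = 1594 − 1521 = 73.
Chebyshev's inequality: Pr(|Z − μ| ≥ t) ≤ Var(Z)/t² = 73/484 = 0.1508.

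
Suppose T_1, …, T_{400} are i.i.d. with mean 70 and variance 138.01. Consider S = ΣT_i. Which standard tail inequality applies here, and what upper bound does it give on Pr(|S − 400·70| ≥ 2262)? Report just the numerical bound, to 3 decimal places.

0.011

With mean and variance of each term known, Chebyshev's inequality bounds the deviation of the sum (or sample mean).
Var(S) = n·Var(T_i) = 400·138.01 = 55204.
Chebyshev: Pr(|S − 400·70| ≥ 2262) ≤ Var(S)/2262² = 55204/5116644 = 0.0108.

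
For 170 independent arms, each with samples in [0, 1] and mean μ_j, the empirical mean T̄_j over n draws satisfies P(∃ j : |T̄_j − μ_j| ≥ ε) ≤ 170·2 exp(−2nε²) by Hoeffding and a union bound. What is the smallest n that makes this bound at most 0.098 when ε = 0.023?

Need 2·170·exp(−2nε²) ≤ 0.098, i.e. exp(−2nε²) ≤ 0.098/340.
So 2nε² ≥ ln(340/0.098) = 8.151733.
Hence n ≥ 8.151733/(2·0.023²) = 7704.852.
The smallest integer n is 7705.

7705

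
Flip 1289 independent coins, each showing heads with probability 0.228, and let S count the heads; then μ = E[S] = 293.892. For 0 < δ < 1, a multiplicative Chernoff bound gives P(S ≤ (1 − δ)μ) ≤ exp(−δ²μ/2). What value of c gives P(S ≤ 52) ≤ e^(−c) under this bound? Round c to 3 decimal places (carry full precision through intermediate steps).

Write 52 = (1 − δ)μ, so δ = 1 − 52/293.892 = 0.8230643…
Then the exponent is δ²μ/2 = (μ − 52)²/(2μ) = 99.546329.

99.546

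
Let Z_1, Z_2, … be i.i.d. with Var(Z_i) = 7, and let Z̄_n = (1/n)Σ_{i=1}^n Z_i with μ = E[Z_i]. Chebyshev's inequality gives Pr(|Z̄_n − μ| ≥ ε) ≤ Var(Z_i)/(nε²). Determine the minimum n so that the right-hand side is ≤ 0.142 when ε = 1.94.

14

Require 7/(n·1.94²) ≤ 0.142, i.e. n ≥ 7/(0.142·1.94²) = 13.098.
The smallest integer n is 14.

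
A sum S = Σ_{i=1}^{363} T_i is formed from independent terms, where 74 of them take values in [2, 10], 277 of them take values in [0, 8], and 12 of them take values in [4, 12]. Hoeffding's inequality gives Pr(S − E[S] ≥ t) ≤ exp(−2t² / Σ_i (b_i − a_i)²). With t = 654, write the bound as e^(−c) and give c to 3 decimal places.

36.821

Σ(b_i − a_i)² = 74·8² + 277·8² + 12·8² = 23232.
c = 2t² / 23232 = 2·654² / 23232 = 36.8213.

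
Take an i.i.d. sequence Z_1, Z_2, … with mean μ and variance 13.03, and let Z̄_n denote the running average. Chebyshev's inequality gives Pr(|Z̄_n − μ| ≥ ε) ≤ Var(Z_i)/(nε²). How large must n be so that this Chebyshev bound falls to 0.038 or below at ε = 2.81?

44

Require 13.03/(n·2.81²) ≤ 0.038, i.e. n ≥ 13.03/(0.038·2.81²) = 43.426.
The smallest integer n is 44.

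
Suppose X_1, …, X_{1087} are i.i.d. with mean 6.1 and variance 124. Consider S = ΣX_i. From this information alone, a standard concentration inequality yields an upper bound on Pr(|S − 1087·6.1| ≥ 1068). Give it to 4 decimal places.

0.1182

With mean and variance of each term known, Chebyshev's inequality bounds the deviation of the sum (or sample mean).
Var(S) = n·Var(X_i) = 1087·124 = 134788.
Chebyshev: Pr(|S − 1087·6.1| ≥ 1068) ≤ Var(S)/1068² = 134788/1140624 = 0.1182.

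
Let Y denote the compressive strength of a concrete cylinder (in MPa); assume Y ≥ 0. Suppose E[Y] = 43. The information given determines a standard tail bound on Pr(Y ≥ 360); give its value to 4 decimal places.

0.1194

Only the mean of a non-negative variable is known, so Markov's inequality is the applicable tail bound.
Markov's inequality: for a non-negative random variable, Pr(Y ≥ a) ≤ E[Y]/a.
Here E[Y] = 43 and a = 360, so the bound is 43/360 = 0.1194.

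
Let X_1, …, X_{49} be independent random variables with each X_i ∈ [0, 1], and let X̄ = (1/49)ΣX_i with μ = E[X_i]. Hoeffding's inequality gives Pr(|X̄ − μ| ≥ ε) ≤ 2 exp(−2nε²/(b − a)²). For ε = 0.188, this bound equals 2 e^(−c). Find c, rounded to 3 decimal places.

3.464

c = 2nε²/(b − a)² = 2·49·0.188² / 1² = 3.4637.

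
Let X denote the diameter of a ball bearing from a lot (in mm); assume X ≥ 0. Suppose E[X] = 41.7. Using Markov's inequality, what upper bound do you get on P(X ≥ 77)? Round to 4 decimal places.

Markov's inequality: for a non-negative random variable, P(X ≥ a) ≤ E[X]/a.
Here E[X] = 41.7 and a = 77, so the bound is 41.7/77 = 0.5416.

0.5416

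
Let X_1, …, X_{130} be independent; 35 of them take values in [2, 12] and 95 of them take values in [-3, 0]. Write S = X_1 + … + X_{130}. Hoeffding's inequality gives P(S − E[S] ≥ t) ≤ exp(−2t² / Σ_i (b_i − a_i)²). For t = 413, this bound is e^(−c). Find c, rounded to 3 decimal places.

Σ(b_i − a_i)² = 35·10² + 95·3² = 4355.
c = 2t² / 4355 = 2·413² / 4355 = 78.3325.

78.332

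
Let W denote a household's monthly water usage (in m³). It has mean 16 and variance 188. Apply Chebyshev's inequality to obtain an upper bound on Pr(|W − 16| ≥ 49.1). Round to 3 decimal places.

0.078

Chebyshev: Pr(|W − μ| ≥ t) ≤ Var(W)/t².
Bound = 188 / 2410.81 = 0.0780.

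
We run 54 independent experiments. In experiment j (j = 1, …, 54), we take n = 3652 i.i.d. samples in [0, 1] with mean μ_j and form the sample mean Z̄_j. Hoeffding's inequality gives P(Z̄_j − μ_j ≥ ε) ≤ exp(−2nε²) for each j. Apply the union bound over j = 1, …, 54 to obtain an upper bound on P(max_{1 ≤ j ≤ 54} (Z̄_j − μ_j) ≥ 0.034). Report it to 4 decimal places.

0.0116

Per-experiment Hoeffding bound: exp(−2·3652·0.034²) = exp(−8.44342) = 0.00021531.
Union bound over 54 events: 54·0.00021531 = 0.01163.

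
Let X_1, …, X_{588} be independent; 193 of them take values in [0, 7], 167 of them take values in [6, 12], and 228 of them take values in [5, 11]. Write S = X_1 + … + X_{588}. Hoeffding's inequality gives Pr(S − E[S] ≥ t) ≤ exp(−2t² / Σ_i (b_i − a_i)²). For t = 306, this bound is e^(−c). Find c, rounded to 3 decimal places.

Σ(b_i − a_i)² = 193·7² + 167·6² + 228·6² = 23677.
c = 2t² / 23677 = 2·306² / 23677 = 7.9094.

7.909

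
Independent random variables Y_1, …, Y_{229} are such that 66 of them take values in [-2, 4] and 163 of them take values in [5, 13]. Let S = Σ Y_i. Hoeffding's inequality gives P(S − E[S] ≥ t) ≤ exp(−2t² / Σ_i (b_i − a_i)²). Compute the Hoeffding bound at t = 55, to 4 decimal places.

0.6235

Σ(b_i − a_i)² = 66·6² + 163·8² = 12808.
Exponent = 2·55² / 12808 = 0.47236.
Bound = exp(−0.47236) = 0.62353.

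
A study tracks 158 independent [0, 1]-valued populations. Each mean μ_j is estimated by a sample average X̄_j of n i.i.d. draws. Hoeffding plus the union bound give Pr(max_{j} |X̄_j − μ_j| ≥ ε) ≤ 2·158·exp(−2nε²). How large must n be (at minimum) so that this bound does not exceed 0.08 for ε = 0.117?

303

Need 2·158·exp(−2nε²) ≤ 0.08, i.e. exp(−2nε²) ≤ 0.08/316.
So 2nε² ≥ ln(316/0.08) = 8.281471.
Hence n ≥ 8.281471/(2·0.117²) = 302.486.
The smallest integer n is 303.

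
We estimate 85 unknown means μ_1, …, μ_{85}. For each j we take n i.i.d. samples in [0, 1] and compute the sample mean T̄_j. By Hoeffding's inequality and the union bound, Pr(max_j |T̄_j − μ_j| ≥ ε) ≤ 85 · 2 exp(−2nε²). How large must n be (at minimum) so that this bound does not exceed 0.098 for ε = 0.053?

1328

Need 2·85·exp(−2nε²) ≤ 0.098, i.e. exp(−2nε²) ≤ 0.098/170.
So 2nε² ≥ ln(170/0.098) = 7.458586.
Hence n ≥ 7.458586/(2·0.053²) = 1327.623.
The smallest integer n is 1328.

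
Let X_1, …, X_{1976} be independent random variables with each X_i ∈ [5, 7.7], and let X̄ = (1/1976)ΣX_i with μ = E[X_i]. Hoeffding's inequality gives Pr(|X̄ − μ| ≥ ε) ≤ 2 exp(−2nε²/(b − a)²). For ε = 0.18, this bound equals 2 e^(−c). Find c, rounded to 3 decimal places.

17.564

c = 2nε²/(b − a)² = 2·1976·0.18² / 2.7² = 17.5644.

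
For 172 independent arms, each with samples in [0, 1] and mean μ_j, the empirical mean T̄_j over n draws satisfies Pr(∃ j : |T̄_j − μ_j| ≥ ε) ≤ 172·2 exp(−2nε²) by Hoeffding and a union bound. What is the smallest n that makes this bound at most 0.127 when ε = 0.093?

Need 2·172·exp(−2nε²) ≤ 0.127, i.e. exp(−2nε²) ≤ 0.127/344.
So 2nε² ≥ ln(344/0.127) = 7.904210.
Hence n ≥ 7.904210/(2·0.093²) = 456.944.
The smallest integer n is 457.

457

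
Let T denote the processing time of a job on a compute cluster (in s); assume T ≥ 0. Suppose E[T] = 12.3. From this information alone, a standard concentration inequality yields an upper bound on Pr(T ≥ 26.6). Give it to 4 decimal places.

Only the mean of a non-negative variable is known, so Markov's inequality is the applicable tail bound.
Markov's inequality: for a non-negative random variable, Pr(T ≥ a) ≤ E[T]/a.
Here E[T] = 12.3 and a = 26.6, so the bound is 12.3/26.6 = 0.4624.

0.4624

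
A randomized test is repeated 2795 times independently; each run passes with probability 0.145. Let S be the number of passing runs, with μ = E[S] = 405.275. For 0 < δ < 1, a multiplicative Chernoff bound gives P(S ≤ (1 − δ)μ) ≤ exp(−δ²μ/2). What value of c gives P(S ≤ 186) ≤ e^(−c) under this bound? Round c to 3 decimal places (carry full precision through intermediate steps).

Write 186 = (1 − δ)μ, so δ = 1 − 186/405.275 = 0.5410524…
Then the exponent is δ²μ/2 = (μ − 186)²/(2μ) = 59.319629.

59.320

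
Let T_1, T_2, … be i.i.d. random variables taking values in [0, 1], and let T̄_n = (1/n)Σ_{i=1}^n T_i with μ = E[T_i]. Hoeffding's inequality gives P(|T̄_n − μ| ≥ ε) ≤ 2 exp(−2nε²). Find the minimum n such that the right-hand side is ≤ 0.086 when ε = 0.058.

Require 2·exp(−2nε²) ≤ 0.086, i.e. 2nε² ≥ ln(2/0.086) = 3.146555.
So n ≥ 3.146555 / (2·0.058²) = 467.681.
The smallest integer n is 468.

468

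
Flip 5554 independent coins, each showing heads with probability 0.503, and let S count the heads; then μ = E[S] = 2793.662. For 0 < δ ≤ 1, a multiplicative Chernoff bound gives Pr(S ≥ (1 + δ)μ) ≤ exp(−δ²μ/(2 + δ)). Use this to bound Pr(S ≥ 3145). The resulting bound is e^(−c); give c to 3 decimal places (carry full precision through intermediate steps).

Write 3145 = (1 + δ)μ, so δ = 3145/2793.662 − 1 = 0.1257625…
Then the exponent is δ²μ/(2 + δ) = (3145 − μ)² / (μ·(2 + δ)) = 20.785556.

20.786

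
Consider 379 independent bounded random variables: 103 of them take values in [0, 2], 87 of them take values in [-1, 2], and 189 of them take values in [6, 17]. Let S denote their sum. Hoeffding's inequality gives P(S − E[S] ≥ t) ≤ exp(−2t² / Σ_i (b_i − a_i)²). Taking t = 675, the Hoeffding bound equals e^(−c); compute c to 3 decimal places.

37.868

Σ(b_i − a_i)² = 103·2² + 87·3² + 189·11² = 24064.
c = 2t² / 24064 = 2·675² / 24064 = 37.8678.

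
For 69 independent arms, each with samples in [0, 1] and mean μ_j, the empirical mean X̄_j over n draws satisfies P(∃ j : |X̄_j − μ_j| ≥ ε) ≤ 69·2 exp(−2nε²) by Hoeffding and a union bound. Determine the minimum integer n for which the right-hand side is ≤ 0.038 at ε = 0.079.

Need 2·69·exp(−2nε²) ≤ 0.038, i.e. exp(−2nε²) ≤ 0.038/138.
So 2nε² ≥ ln(138/0.038) = 8.197423.
Hence n ≥ 8.197423/(2·0.079²) = 656.740.
The smallest integer n is 657.

657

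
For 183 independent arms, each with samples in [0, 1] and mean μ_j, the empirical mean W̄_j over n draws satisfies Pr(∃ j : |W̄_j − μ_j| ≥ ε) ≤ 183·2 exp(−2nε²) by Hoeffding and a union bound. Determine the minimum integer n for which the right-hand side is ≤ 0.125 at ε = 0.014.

20363

Need 2·183·exp(−2nε²) ≤ 0.125, i.e. exp(−2nε²) ≤ 0.125/366.
So 2nε² ≥ ln(366/0.125) = 7.982075.
Hence n ≥ 7.982075/(2·0.014²) = 20362.436.
The smallest integer n is 20363.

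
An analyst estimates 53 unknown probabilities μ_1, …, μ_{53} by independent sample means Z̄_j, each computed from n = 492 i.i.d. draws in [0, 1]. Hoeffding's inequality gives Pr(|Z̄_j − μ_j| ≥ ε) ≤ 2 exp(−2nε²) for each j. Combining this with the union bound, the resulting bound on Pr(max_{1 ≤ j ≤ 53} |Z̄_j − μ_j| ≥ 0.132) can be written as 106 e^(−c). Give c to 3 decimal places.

17.145

Union bound over the 53 events: Pr(max_{1 ≤ j ≤ 53} |Z̄_j − μ_j| ≥ 0.132) ≤ 53·2·exp(−2nε²) = 106 exp(−2·492·0.132²).
So c = 2·492·0.132² = 17.1452.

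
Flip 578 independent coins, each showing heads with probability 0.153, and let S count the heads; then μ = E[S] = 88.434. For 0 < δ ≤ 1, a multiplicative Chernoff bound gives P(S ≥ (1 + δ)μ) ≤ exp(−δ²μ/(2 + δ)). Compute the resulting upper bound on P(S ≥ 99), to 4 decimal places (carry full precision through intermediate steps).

Write 99 = (1 + δ)μ, so δ = 99/88.434 − 1 = 0.1194789…
Then the exponent is δ²μ/(2 + δ) = (99 − μ)² / (μ·(2 + δ)) = 0.595625.
Bound = exp(−0.595625) = 0.55122.

0.5512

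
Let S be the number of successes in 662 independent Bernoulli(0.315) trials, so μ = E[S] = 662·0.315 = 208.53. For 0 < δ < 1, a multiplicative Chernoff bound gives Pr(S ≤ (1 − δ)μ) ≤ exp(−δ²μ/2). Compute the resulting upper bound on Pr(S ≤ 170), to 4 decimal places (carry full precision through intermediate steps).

0.0285

Write 170 = (1 − δ)μ, so δ = 1 − 170/208.53 = 0.1847696…
Then the exponent is δ²μ/2 = (μ − 170)²/(2μ) = 3.559586.
Bound = exp(−3.559586) = 0.02845.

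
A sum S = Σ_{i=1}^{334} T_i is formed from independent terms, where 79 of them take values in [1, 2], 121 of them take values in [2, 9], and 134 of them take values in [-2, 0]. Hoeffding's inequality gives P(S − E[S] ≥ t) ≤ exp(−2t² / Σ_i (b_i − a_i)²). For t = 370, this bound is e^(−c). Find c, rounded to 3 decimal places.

Σ(b_i − a_i)² = 79·1² + 121·7² + 134·2² = 6544.
c = 2t² / 6544 = 2·370² / 6544 = 41.8399.

41.840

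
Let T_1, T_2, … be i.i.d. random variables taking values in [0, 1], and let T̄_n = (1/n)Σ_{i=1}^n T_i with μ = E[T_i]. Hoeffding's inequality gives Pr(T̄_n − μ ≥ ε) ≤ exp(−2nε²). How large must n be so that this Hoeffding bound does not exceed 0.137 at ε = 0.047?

Require exp(−2nε²) ≤ 0.137, i.e. 2nε² ≥ ln(1/0.137) = 1.987774.
So n ≥ 1.987774 / (2·0.047²) = 449.926.
The smallest integer n is 450.

450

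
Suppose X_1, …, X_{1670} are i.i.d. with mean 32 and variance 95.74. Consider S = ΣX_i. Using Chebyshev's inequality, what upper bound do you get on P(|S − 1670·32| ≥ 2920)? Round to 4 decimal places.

Var(S) = n·Var(X_i) = 1670·95.74 = 159885.8.
Chebyshev: P(|S − 1670·32| ≥ 2920) ≤ Var(S)/2920² = 159885.8/8526400 = 0.0188.

0.0188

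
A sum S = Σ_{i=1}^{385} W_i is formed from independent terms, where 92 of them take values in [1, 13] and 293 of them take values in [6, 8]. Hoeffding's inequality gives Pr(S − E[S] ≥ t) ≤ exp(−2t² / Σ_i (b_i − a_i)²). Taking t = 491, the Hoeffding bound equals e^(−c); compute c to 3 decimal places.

33.437

Σ(b_i − a_i)² = 92·12² + 293·2² = 14420.
c = 2t² / 14420 = 2·491² / 14420 = 33.4370.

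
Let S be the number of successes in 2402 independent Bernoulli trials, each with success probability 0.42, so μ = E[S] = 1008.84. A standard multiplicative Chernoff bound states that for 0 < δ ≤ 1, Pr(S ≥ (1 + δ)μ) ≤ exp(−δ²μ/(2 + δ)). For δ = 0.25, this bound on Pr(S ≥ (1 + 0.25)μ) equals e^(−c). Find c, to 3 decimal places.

28.023

c = δ²μ/(2 + δ) = 0.25²·1008.84/(2 + 0.25) = 28.0233.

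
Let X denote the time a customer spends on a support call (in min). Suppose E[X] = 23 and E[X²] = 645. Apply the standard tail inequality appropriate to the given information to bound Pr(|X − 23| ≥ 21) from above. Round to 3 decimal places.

0.263

The first two moments determine the variance, so Chebyshev's inequality is the sharpest standard bound available.
Var(X) = E[X²] − (E[X])² = 645 − 529 = 116.
Chebyshev's inequality: Pr(|X − μ| ≥ t) ≤ Var(X)/t² = 116/441 = 0.2630.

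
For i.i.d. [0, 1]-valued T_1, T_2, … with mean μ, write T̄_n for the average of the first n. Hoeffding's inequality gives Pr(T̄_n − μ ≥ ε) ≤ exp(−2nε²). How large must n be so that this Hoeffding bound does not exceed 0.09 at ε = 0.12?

Require exp(−2nε²) ≤ 0.09, i.e. 2nε² ≥ ln(1/0.09) = 2.407946.
So n ≥ 2.407946 / (2·0.12²) = 83.609.
The smallest integer n is 84.

84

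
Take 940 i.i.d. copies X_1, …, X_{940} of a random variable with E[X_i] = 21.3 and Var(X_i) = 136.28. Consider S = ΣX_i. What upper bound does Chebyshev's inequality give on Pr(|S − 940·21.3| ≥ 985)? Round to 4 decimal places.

Var(S) = n·Var(X_i) = 940·136.28 = 128103.2.
Chebyshev: Pr(|S − 940·21.3| ≥ 985) ≤ Var(S)/985² = 128103.2/970225 = 0.1320.

0.1320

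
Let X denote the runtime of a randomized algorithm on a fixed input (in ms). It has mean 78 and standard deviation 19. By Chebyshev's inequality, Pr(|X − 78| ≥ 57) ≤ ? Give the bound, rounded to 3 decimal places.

0.111

Chebyshev: Pr(|X − μ| ≥ t) ≤ Var(X)/t².
Var(X) = σ² = 19² = 361.
Bound = 361 / 3249 = 0.1111.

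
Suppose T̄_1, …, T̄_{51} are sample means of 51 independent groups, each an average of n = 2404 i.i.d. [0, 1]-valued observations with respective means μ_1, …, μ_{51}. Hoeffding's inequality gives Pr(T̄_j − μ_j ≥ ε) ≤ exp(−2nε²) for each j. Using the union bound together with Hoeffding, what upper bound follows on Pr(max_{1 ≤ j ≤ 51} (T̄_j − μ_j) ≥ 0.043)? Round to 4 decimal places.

Per-experiment Hoeffding bound: exp(−2·2404·0.043²) = exp(−8.88999) = 0.00013776.
Union bound over 51 events: 51·0.00013776 = 0.00703.

0.0070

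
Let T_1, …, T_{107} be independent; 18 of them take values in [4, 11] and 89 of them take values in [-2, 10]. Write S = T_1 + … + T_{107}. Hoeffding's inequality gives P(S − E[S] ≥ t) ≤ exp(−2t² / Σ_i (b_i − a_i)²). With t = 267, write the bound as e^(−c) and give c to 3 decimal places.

10.409

Σ(b_i − a_i)² = 18·7² + 89·12² = 13698.
c = 2t² / 13698 = 2·267² / 13698 = 10.4087.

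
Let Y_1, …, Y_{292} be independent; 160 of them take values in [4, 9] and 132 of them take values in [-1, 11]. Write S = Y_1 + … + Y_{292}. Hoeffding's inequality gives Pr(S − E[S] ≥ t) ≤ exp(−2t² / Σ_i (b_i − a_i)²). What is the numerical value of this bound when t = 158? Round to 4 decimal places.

0.1142

Σ(b_i − a_i)² = 160·5² + 132·12² = 23008.
Exponent = 2·158² / 23008 = 2.17003.
Bound = exp(−2.17003) = 0.11417.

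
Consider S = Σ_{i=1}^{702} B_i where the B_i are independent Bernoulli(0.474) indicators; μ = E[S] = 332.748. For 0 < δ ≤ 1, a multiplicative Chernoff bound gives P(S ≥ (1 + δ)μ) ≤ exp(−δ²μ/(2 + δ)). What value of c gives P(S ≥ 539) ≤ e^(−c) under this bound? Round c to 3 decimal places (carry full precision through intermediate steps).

Write 539 = (1 + δ)μ, so δ = 539/332.748 − 1 = 0.6198444…
Then the exponent is δ²μ/(2 + δ) = (539 − μ)² / (μ·(2 + δ)) = 48.798377.

48.798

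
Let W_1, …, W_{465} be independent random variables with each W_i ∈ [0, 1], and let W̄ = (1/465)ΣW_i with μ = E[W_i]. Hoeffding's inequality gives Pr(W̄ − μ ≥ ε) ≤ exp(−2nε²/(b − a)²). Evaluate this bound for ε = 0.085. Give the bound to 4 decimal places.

0.0012

Exponent: 2nε²/(b − a)² = 2·465·0.085² / 1² = 6.71925.
Bound = exp(−6.71925) = 0.00121.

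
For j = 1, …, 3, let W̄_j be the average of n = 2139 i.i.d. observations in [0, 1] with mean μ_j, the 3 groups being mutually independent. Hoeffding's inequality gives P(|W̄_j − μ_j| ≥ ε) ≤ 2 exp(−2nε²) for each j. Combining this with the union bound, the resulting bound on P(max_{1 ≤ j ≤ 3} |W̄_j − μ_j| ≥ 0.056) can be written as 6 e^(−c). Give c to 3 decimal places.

Union bound over the 3 events: P(max_{1 ≤ j ≤ 3} |W̄_j − μ_j| ≥ 0.056) ≤ 3·2·exp(−2nε²) = 6 exp(−2·2139·0.056²).
So c = 2·2139·0.056² = 13.4158.

13.416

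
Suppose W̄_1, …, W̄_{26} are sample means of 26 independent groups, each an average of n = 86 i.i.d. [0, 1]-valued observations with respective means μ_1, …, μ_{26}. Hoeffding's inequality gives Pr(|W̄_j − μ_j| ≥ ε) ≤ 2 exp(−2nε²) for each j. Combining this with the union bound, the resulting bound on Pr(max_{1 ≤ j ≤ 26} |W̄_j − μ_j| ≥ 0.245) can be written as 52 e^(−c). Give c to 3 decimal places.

Union bound over the 26 events: Pr(max_{1 ≤ j ≤ 26} |W̄_j − μ_j| ≥ 0.245) ≤ 26·2·exp(−2nε²) = 52 exp(−2·86·0.245²).
So c = 2·86·0.245² = 10.3243.

10.324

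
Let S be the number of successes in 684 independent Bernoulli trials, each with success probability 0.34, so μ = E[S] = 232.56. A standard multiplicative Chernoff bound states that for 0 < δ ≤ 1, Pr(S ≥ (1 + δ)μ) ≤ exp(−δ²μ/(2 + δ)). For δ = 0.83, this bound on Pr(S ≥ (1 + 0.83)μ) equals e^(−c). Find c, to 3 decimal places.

c = δ²μ/(2 + δ) = 0.83²·232.56/(2 + 0.83) = 56.6115.

56.612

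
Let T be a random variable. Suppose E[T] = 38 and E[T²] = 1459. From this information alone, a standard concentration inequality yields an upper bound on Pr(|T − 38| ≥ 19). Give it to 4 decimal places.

The first two moments determine the variance, so Chebyshev's inequality is the sharpest standard bound available.
Var(T) = E[T²] − (E[T])² = 1459 − 1444 = 15.
Chebyshev's inequality: Pr(|T − μ| ≥ t) ≤ Var(T)/t² = 15/361 = 0.0416.

0.0416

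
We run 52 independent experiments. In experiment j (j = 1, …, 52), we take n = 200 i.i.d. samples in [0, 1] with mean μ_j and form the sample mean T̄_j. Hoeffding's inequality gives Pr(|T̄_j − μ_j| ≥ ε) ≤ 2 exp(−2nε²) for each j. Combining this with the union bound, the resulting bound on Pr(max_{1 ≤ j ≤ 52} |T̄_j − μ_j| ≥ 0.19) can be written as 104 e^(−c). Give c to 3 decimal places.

14.440

Union bound over the 52 events: Pr(max_{1 ≤ j ≤ 52} |T̄_j − μ_j| ≥ 0.19) ≤ 52·2·exp(−2nε²) = 104 exp(−2·200·0.19²).
So c = 2·200·0.19² = 14.4400.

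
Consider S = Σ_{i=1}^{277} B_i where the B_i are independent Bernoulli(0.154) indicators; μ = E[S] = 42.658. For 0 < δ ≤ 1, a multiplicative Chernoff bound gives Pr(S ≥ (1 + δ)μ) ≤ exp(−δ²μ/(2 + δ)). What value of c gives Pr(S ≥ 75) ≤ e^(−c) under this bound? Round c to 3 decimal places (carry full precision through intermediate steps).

8.890

Write 75 = (1 + δ)μ, so δ = 75/42.658 − 1 = 0.7581696…
Then the exponent is δ²μ/(2 + δ) = (75 − μ)² / (μ·(2 + δ)) = 8.890215.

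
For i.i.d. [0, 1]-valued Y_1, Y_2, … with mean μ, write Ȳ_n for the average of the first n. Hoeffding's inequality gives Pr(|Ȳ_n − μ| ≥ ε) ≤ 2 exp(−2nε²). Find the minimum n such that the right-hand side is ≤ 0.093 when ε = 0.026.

Require 2·exp(−2nε²) ≤ 0.093, i.e. 2nε² ≥ ln(2/0.093) = 3.068303.
So n ≥ 3.068303 / (2·0.026²) = 2269.455.
The smallest integer n is 2270.

2270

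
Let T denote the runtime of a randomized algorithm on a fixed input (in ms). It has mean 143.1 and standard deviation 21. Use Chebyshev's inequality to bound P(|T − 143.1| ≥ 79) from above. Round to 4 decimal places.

0.0707

Chebyshev: P(|T − μ| ≥ t) ≤ Var(T)/t².
Var(T) = σ² = 21² = 441.
Bound = 441 / 6241 = 0.0707.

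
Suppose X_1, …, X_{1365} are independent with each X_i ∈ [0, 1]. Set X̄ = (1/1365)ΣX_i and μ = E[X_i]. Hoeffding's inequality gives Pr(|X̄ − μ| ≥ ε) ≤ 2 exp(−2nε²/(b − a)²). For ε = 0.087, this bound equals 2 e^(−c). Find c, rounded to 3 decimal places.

c = 2nε²/(b − a)² = 2·1365·0.087² / 1² = 20.6634.

20.663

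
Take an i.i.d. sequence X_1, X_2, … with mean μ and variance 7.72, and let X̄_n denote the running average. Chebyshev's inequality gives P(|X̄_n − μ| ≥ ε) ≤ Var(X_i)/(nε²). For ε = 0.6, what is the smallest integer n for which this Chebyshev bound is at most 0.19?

Require 7.72/(n·0.6²) ≤ 0.19, i.e. n ≥ 7.72/(0.19·0.6²) = 112.865.
The smallest integer n is 113.

113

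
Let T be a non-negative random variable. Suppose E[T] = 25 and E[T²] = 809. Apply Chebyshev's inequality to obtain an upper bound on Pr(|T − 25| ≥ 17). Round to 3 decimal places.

0.637

Var(T) = E[T²] − (E[T])² = 809 − 625 = 184.
Chebyshev's inequality: Pr(|T − μ| ≥ t) ≤ Var(T)/t² = 184/289 = 0.6367.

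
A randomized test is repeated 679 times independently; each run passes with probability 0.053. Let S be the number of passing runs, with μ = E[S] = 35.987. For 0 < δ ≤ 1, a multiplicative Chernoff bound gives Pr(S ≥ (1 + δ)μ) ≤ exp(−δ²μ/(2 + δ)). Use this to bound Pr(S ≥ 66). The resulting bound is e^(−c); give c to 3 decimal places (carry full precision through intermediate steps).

8.832

Write 66 = (1 + δ)μ, so δ = 66/35.987 − 1 = 0.8339956…
Then the exponent is δ²μ/(2 + δ) = (66 − μ)² / (μ·(2 + δ)) = 8.832304.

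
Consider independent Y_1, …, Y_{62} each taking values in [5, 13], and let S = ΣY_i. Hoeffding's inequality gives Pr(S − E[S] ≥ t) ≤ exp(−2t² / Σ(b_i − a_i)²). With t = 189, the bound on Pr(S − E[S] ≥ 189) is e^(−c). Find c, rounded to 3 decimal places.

Σ(b_i − a_i)² = 62·(8)² = 3968.
c = 2t²/3968 = 2·189²/3968 = 18.0045.

18.005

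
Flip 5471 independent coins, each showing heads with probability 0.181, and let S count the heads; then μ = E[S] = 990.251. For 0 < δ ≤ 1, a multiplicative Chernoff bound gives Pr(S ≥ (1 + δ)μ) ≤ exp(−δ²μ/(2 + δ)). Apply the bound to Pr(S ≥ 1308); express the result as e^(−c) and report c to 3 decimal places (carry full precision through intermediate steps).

43.931

Write 1308 = (1 + δ)μ, so δ = 1308/990.251 − 1 = 0.3208772…
Then the exponent is δ²μ/(2 + δ) = (1308 − μ)² / (μ·(2 + δ)) = 43.930984.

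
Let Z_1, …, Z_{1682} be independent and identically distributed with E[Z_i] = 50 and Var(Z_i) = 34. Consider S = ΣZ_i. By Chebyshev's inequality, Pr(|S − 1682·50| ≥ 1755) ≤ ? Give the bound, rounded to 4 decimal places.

Var(S) = n·Var(Z_i) = 1682·34 = 57188.
Chebyshev: Pr(|S − 1682·50| ≥ 1755) ≤ Var(S)/1755² = 57188/3080025 = 0.0186.

0.0186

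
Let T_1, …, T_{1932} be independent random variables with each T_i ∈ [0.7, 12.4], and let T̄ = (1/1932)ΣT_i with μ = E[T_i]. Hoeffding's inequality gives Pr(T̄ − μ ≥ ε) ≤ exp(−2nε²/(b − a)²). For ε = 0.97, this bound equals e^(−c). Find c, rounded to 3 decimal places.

c = 2nε²/(b − a)² = 2·1932·0.97² / 11.7² = 26.5588.

26.559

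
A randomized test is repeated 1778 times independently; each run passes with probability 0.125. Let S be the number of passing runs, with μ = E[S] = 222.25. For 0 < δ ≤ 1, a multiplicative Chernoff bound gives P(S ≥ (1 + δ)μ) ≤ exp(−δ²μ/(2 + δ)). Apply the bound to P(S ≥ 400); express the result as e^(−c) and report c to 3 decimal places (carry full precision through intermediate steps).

50.776

Write 400 = (1 + δ)μ, so δ = 400/222.25 − 1 = 0.799775…
Then the exponent is δ²μ/(2 + δ) = (400 − μ)² / (μ·(2 + δ)) = 50.775512.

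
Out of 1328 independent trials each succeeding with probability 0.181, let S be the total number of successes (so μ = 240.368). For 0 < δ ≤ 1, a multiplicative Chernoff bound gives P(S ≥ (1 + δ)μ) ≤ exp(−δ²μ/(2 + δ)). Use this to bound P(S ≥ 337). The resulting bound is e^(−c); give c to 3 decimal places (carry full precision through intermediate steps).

Write 337 = (1 + δ)μ, so δ = 337/240.368 − 1 = 0.4020169…
Then the exponent is δ²μ/(2 + δ) = (337 − μ)² / (μ·(2 + δ)) = 16.172949.

16.173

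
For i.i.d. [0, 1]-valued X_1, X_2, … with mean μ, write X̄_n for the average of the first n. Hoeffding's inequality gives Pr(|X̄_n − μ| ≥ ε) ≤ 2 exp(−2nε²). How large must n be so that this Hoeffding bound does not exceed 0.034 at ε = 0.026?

3014

Require 2·exp(−2nε²) ≤ 0.034, i.e. 2nε² ≥ ln(2/0.034) = 4.074542.
So n ≥ 4.074542 / (2·0.026²) = 3013.714.
The smallest integer n is 3014.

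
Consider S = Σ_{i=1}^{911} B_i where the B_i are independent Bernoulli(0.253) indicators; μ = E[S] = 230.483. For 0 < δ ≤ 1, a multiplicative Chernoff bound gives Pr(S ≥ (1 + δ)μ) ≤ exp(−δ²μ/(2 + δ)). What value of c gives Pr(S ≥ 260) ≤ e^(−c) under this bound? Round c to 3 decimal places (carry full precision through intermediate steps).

Write 260 = (1 + δ)μ, so δ = 260/230.483 − 1 = 0.1280658…
Then the exponent is δ²μ/(2 + δ) = (260 − μ)² / (μ·(2 + δ)) = 1.776317.

1.776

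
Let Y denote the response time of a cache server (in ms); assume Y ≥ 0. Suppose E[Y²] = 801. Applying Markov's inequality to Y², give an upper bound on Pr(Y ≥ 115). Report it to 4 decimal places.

Since Y ≥ 0, the event {Y ≥ 115} is the same as {Y² ≥ 13225}.
Markov's inequality applied to Y² gives Pr(Y² ≥ 13225) ≤ E[Y²]/13225 = 801/13225 = 0.0606.

0.0606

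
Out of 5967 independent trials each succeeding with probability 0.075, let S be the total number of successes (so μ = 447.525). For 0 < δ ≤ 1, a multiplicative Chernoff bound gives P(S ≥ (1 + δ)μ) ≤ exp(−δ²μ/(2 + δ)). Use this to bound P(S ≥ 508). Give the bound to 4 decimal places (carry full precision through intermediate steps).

0.0218

Write 508 = (1 + δ)μ, so δ = 508/447.525 − 1 = 0.1351321…
Then the exponent is δ²μ/(2 + δ) = (508 − μ)² / (μ·(2 + δ)) = 3.827452.
Bound = exp(−3.827452) = 0.02177.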